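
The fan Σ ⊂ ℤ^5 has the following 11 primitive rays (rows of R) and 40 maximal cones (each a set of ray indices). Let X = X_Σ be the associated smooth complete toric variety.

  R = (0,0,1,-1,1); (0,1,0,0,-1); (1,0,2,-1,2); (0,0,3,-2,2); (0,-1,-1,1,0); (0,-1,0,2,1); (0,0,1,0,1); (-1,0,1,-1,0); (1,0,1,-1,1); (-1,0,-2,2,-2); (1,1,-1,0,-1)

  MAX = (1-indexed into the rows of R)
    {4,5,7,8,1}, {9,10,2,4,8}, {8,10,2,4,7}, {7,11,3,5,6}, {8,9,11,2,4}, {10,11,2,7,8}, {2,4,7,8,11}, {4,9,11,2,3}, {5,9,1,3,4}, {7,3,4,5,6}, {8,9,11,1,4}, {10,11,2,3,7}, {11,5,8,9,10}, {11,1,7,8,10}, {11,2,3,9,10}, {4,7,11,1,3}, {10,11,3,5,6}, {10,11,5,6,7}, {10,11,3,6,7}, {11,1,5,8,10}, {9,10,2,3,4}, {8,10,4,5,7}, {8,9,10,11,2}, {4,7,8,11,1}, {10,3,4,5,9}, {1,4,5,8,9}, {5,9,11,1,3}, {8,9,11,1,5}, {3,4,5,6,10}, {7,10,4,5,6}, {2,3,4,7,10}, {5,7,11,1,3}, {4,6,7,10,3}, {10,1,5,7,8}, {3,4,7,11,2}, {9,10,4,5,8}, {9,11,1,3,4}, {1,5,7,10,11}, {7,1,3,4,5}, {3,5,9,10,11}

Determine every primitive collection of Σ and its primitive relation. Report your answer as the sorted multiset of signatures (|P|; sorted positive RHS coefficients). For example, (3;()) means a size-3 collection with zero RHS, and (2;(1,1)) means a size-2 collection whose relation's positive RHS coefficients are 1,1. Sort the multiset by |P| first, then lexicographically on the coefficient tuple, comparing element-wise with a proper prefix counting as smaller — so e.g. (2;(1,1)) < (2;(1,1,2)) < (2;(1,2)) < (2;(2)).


|primitive collections| = 16. Relations:

  {3,8}:  v_{3} + v_{8} = v_{4} — sig = (2;(1))
  {7,9}:  v_{7} + v_{9} = v_{3} — sig = (2;(1))
  {2,5}:  v_{2} + v_{5} = v_{9} + v_{10} — sig = (2;(1,1))
  {1,2}:  v_{1} + v_{2} = v_{7} + v_{8} + v_{11} — sig = (2;(1,1,1))
  {6,8}:  v_{6} + v_{8} = v_{4} + v_{5} + v_{7} + v_{10} — sig = (2;(1,1,1,1))
  {6,9}:  v_{6} + v_{9} = 2·v_{3} + v_{5} + v_{10} — sig = (2;(1,1,2))
  {1,6}:  v_{1} + v_{6} = v_{5} + 2·v_{7} — sig = (2;(1,2))
  {2,6}:  v_{2} + v_{6} = 2·v_{3} + 2·v_{10} — sig = (2;(2,2))
  {1,9,10}:  v_{1} + v_{9} + v_{10} = 0 — sig = (3;())
  {1,3,10}:  v_{1} + v_{3} + v_{10} = v_{7} — sig = (3;(1))
  {4,5,11}:  v_{4} + v_{5} + v_{11} = v_{9} — sig = (3;(1))
  {4,10,11}:  v_{4} + v_{10} + v_{11} = v_{2} — sig = (3;(1))
  {1,4,10}:  v_{1} + v_{4} + v_{10} = v_{7} + v_{8} — sig = (3;(1,1))
  {4,6,11}:  v_{4} + v_{6} + v_{11} = 2·v_{3} + v_{10} — sig = (3;(1,2))
  {5,7,8,11}:  v_{5} + v_{7} + v_{8} + v_{11} = 0 — sig = (4;())
  {3,5,7,10}:  v_{3} + v_{5} + v_{7} + v_{10} = v_{6} — sig = (4;(1))

Sorted signature multiset PRS(X):
    |P|=2: 8 collections, coeffs (1), (1), (1,1), (1,1,1), (1,1,1,1), (1,1,2), (1,2), (2,2)
    |P|=3: 6 collections, coeffs (), (1), (1), (1), (1,1), (1,2)
    |P|=4: 2 collections, coeffs (), (1)


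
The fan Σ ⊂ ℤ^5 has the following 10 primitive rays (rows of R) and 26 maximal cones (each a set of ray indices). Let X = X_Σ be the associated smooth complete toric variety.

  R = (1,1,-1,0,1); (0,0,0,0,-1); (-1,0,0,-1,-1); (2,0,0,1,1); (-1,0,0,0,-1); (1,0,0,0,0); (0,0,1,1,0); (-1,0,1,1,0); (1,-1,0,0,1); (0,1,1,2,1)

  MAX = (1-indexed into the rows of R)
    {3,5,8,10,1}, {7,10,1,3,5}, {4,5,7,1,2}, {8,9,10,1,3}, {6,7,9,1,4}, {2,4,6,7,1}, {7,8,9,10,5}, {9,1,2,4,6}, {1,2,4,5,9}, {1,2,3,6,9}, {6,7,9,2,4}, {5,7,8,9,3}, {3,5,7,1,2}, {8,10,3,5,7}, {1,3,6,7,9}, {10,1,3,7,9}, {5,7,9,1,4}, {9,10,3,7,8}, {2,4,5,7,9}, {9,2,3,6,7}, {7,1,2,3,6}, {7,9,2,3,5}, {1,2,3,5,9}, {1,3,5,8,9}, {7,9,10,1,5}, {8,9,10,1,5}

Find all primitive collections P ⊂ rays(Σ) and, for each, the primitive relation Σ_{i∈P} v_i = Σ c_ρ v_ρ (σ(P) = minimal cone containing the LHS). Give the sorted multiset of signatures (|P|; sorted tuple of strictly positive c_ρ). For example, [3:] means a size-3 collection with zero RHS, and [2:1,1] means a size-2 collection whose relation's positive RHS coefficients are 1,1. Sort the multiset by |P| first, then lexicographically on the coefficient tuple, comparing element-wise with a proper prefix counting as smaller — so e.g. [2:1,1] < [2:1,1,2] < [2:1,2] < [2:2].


Primitive collections (12):

  P={3,4}:  v_{3} + v_{4} = v_{6}  ⇒ sig = [2:1]
  P={5,6}:  v_{5} + v_{6} = v_{2}  ⇒ sig = [2:1]
  P={6,8}:  v_{6} + v_{8} = v_{7}  ⇒ sig = [2:1]
  P={2,8}:  v_{2} + v_{8} = v_{5} + v_{7}  ⇒ sig = [2:1,1]
  P={4,8}:  v_{4} + v_{8} = v_{1} + v_{5} + 2·v_{7} + v_{9}  ⇒ sig = [2:1,1,1,2]
  P={2,10}:  v_{2} + v_{10} = v_{1} + v_{5} + 2·v_{7}  ⇒ sig = [2:1,1,2]
  P={4,10}:  v_{4} + v_{10} = 2·v_{1} + v_{5} + 3·v_{7} + v_{9}  ⇒ sig = [2:1,1,2,3]
  P={6,10}:  v_{6} + v_{10} = v_{1} + 2·v_{7}  ⇒ sig = [2:1,2]
  P={1,7,8}:  v_{1} + v_{7} + v_{8} = v_{10}  ⇒ sig = [3:1]
  P={1,2,7,9}:  v_{1} + v_{2} + v_{7} + v_{9} = v_{4}  ⇒ sig = [4:1]
  P={3,5,9,10}:  v_{3} + v_{5} + v_{9} + v_{10} = v_{8}  ⇒ sig = [4:1]
  P={1,3,5,7,9}:  v_{1} + v_{3} + v_{5} + v_{7} + v_{9} = 0  ⇒ sig = [5:]

Hence PRS(X_Σ) =
    [2:1]
    [2:1]
    [2:1]
    [2:1,1]
    [2:1,1,1,2]
    [2:1,1,2]
    [2:1,1,2,3]
    [2:1,2]
    [3:1]
    [4:1]
    [4:1]
    [5:]


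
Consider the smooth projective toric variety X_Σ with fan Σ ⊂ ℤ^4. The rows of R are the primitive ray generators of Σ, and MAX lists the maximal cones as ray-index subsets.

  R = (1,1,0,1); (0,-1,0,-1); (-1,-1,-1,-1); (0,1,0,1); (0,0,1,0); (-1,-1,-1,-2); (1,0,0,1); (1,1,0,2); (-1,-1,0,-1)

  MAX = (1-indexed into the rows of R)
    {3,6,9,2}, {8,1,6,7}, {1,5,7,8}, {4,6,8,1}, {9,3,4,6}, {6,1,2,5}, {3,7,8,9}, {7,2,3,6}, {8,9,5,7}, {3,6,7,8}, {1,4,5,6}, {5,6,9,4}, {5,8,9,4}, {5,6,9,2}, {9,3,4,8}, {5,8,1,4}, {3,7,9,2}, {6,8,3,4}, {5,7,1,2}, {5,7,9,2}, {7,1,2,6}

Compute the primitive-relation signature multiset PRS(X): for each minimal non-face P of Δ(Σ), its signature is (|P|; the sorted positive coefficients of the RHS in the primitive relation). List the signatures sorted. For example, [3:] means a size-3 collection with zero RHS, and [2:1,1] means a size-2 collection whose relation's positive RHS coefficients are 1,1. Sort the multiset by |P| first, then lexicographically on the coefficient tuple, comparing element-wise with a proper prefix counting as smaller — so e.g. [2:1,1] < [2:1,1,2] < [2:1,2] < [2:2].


Σ has 10 primitive collections:

  P = {1,9}:  v_{1} + v_{9} = 0  ⇒ sig = [2:]
  P = {2,4}:  v_{2} + v_{4} = 0  ⇒ sig = [2:]
  P = {2,8}:  v_{2} + v_{8} = v_{7}  ⇒ sig = [2:1]
  P = {3,5}:  v_{3} + v_{5} = v_{9}  ⇒ sig = [2:1]
  P = {4,7}:  v_{4} + v_{7} = v_{8}  ⇒ sig = [2:1]
  P = {1,3}:  v_{1} + v_{3} = v_{6} + v_{8}  ⇒ sig = [2:1,1]
  P = {5,6,8}:  v_{5} + v_{6} + v_{8} = 0  ⇒ sig = [3:]
  P = {5,6,7}:  v_{5} + v_{6} + v_{7} = v_{2}  ⇒ sig = [3:1]
  P = {6,8,9}:  v_{6} + v_{8} + v_{9} = v_{3}  ⇒ sig = [3:1]
  P = {6,7,9}:  v_{6} + v_{7} + v_{9} = v_{2} + v_{3}  ⇒ sig = [3:1,1]

so the primitive-relation signature multiset is
[[2:], [2:], [2:1], [2:1], [2:1], [2:1,1], [3:], [3:1], [3:1], [3:1,1]]


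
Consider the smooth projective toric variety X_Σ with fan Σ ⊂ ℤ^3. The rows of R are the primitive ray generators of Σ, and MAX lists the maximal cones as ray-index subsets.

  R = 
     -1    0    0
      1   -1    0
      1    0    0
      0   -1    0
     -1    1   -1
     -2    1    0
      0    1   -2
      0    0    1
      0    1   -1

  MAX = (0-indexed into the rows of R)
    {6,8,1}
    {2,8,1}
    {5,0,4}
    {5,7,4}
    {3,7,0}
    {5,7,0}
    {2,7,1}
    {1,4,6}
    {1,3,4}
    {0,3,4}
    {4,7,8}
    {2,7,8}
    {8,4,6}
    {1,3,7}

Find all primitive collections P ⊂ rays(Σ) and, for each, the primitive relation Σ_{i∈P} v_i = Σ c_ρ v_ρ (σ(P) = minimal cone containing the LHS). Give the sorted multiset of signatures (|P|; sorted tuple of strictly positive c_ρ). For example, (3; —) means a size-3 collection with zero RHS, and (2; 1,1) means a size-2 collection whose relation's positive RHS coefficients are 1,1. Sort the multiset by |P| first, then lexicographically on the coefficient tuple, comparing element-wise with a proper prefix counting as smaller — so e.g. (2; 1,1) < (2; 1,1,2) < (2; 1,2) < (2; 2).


Σ has 20 primitive collections:

  P = {0,2}:  v_{0} + v_{2} = 0 — sig = (2; —)
  P = {0,1}:  v_{0} + v_{1} = v_{3} — sig = (2; 1)
  P = {0,8}:  v_{0} + v_{8} = v_{4} — sig = (2; 1)
  P = {1,5}:  v_{1} + v_{5} = v_{0} — sig = (2; 1)
  P = {2,3}:  v_{2} + v_{3} = v_{1} — sig = (2; 1)
  P = {2,4}:  v_{2} + v_{4} = v_{8} — sig = (2; 1)
  P = {6,7}:  v_{6} + v_{7} = v_{8} — sig = (2; 1)
  P = {2,5}:  v_{2} + v_{5} = v_{4} + v_{7} — sig = (2; 1,1)
  P = {3,8}:  v_{3} + v_{8} = v_{1} + v_{4} — sig = (2; 1,1)
  P = {0,6}:  v_{0} + v_{6} = v_{1} + 2·v_{4} — sig = (2; 1,2)
  P = {2,6}:  v_{2} + v_{6} = v_{1} + 2·v_{8} — sig = (2; 1,2)
  P = {5,8}:  v_{5} + v_{8} = 2·v_{4} + v_{7} — sig = (2; 1,2)
  P = {3,5}:  v_{3} + v_{5} = 2·v_{0} — sig = (2; 2)
  P = {5,6}:  v_{5} + v_{6} = 2·v_{4} — sig = (2; 2)
  P = {3,6}:  v_{3} + v_{6} = 2·v_{1} + 2·v_{4} — sig = (2; 2,2)
  P = {1,4,7}:  v_{1} + v_{4} + v_{7} = 0 — sig = (3; —)
  P = {0,4,7}:  v_{0} + v_{4} + v_{7} = v_{5} — sig = (3; 1)
  P = {1,4,8}:  v_{1} + v_{4} + v_{8} = v_{6} — sig = (3; 1)
  P = {1,7,8}:  v_{1} + v_{7} + v_{8} = v_{2} — sig = (3; 1)
  P = {3,4,7}:  v_{3} + v_{4} + v_{7} = v_{0} — sig = (3; 1)

so the primitive-relation signature multiset is
{ (2; —),  (2; 1) ×6,  (2; 1,1) ×2,  (2; 1,2) ×3,  (2; 2) ×2,  (2; 2,2),  (3; —),  (3; 1) ×4 }


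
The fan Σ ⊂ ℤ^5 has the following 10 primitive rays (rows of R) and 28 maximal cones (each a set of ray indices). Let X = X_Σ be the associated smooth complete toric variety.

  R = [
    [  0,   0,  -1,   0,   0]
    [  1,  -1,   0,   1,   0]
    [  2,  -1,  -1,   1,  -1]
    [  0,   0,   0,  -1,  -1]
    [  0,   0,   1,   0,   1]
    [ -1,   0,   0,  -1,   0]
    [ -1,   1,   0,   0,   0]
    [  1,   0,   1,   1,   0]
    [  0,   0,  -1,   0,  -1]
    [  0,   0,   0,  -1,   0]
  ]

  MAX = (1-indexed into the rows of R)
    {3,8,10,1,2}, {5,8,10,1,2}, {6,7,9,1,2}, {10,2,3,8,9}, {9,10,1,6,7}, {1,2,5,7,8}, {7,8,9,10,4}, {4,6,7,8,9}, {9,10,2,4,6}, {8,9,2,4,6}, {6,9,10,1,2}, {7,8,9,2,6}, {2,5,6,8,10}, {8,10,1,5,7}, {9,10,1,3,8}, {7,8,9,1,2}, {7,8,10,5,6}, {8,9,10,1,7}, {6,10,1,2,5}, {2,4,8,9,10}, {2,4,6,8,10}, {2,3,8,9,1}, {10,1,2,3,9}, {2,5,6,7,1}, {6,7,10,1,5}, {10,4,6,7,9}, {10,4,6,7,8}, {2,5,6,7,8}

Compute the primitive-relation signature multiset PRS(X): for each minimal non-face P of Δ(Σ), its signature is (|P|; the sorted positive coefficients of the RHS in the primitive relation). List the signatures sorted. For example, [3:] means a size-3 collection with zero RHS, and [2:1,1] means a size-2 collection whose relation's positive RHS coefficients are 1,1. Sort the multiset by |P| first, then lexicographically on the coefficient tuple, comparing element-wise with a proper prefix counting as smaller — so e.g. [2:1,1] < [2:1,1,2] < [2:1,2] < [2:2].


12 collections generate NE(X_Σ); each relation:

  P={5,9}:  v_{5} + v_{9} = 0 ; sig = [2:]
  P={1,4}:  v_{1} + v_{4} = v_{9} + v_{10} ; sig = [2:1,1]
  P={3,6}:  v_{3} + v_{6} = v_{2} + v_{9} + v_{10} ; sig = [2:1,1,1]
  P={3,7}:  v_{3} + v_{7} = v_{1} + v_{8} + v_{9} ; sig = [2:1,1,1]
  P={4,5}:  v_{4} + v_{5} = v_{6} + v_{8} + v_{10} ; sig = [2:1,1,1]
  P={3,5}:  v_{3} + v_{5} = v_{1} + v_{2} + v_{8} + v_{10} ; sig = [2:1,1,1,1]
  P={3,4}:  v_{3} + v_{4} = v_{2} + v_{8} + 2·v_{9} + 2·v_{10} ; sig = [2:1,1,2,2]
  P={1,6,8}:  v_{1} + v_{6} + v_{8} = 0 ; sig = [3:]
  P={2,7,10}:  v_{2} + v_{7} + v_{10} = 0 ; sig = [3:]
  P={2,4,7}:  v_{2} + v_{4} + v_{7} = v_{6} + v_{8} + v_{9} ; sig = [3:1,1,1]
  P={6,8,9,10}:  v_{6} + v_{8} + v_{9} + v_{10} = v_{4} ; sig = [4:1]
  P={1,2,8,9,10}:  v_{1} + v_{2} + v_{8} + v_{9} + v_{10} = v_{3} ; sig = [5:1]

Signatures (|P|; sorted positive RHS coefficients), sorted:
{ [2:],  [2:1,1],  [2:1,1,1] ×3,  [2:1,1,1,1],  [2:1,1,2,2],  [3:] ×2,  [3:1,1,1],  [4:1],  [5:1] }


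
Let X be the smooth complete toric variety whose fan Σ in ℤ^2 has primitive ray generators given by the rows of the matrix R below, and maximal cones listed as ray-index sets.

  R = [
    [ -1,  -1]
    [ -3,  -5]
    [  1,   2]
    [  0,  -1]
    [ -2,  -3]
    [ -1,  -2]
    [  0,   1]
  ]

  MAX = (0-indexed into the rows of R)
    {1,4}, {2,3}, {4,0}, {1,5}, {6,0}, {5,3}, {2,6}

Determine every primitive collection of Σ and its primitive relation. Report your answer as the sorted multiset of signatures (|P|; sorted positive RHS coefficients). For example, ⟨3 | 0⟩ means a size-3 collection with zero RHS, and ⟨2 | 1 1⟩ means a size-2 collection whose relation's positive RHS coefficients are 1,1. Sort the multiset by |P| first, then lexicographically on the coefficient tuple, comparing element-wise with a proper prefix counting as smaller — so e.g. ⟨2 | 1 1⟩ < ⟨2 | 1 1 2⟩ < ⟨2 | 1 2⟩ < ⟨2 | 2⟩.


14 minimal non-faces of Δ(Σ) (on 7 rays):

  P={2,5}:  v_{2} + v_{5} = 0  →  sig = ⟨2 | 0⟩
  P={3,6}:  v_{3} + v_{6} = 0  →  sig = ⟨2 | 0⟩
  P={0,2}:  v_{0} + v_{2} = v_{6}  →  sig = ⟨2 | 1⟩
  P={0,3}:  v_{0} + v_{3} = v_{5}  →  sig = ⟨2 | 1⟩
  P={0,5}:  v_{0} + v_{5} = v_{4}  →  sig = ⟨2 | 1⟩
  P={1,2}:  v_{1} + v_{2} = v_{4}  →  sig = ⟨2 | 1⟩
  P={2,4}:  v_{2} + v_{4} = v_{0}  →  sig = ⟨2 | 1⟩
  P={4,5}:  v_{4} + v_{5} = v_{1}  →  sig = ⟨2 | 1⟩
  P={5,6}:  v_{5} + v_{6} = v_{0}  →  sig = ⟨2 | 1⟩
  P={1,6}:  v_{1} + v_{6} = v_{0} + v_{4}  →  sig = ⟨2 | 1 1⟩
  P={0,1}:  v_{0} + v_{1} = 2·v_{4}  →  sig = ⟨2 | 2⟩
  P={3,4}:  v_{3} + v_{4} = 2·v_{5}  →  sig = ⟨2 | 2⟩
  P={4,6}:  v_{4} + v_{6} = 2·v_{0}  →  sig = ⟨2 | 2⟩
  P={1,3}:  v_{1} + v_{3} = 3·v_{5}  →  sig = ⟨2 | 3⟩

Hence PRS(X_Σ) =
[⟨2 | 0⟩, ⟨2 | 0⟩, ⟨2 | 1⟩, ⟨2 | 1⟩, ⟨2 | 1⟩, ⟨2 | 1⟩, ⟨2 | 1⟩, ⟨2 | 1⟩, ⟨2 | 1⟩, ⟨2 | 1 1⟩, ⟨2 | 2⟩, ⟨2 | 2⟩, ⟨2 | 2⟩, ⟨2 | 3⟩]


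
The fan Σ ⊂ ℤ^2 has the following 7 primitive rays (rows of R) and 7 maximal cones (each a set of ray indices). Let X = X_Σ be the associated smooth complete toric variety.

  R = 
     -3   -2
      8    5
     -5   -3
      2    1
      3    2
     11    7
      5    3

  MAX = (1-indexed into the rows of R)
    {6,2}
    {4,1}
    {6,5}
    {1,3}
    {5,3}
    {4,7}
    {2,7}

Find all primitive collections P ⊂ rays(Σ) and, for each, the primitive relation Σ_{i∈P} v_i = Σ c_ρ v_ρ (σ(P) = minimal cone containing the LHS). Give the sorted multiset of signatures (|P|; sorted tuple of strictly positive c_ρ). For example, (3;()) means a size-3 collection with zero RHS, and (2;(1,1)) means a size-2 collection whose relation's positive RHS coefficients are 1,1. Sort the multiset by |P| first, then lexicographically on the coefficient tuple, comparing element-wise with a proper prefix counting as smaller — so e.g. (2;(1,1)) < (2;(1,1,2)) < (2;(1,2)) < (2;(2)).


Minimal non-faces — 14 found among 7 rays, 7 max cones:

  P={1,5}:  v_{1} + v_{5} = 0  so sig = (2;())
  P={3,7}:  v_{3} + v_{7} = 0  so sig = (2;())
  P={1,2}:  v_{1} + v_{2} = v_{7}  so sig = (2;(1))
  P={1,6}:  v_{1} + v_{6} = v_{2}  so sig = (2;(1))
  P={1,7}:  v_{1} + v_{7} = v_{4}  so sig = (2;(1))
  P={2,3}:  v_{2} + v_{3} = v_{5}  so sig = (2;(1))
  P={2,5}:  v_{2} + v_{5} = v_{6}  so sig = (2;(1))
  P={3,4}:  v_{3} + v_{4} = v_{1}  so sig = (2;(1))
  P={4,5}:  v_{4} + v_{5} = v_{7}  so sig = (2;(1))
  P={5,7}:  v_{5} + v_{7} = v_{2}  so sig = (2;(1))
  P={4,6}:  v_{4} + v_{6} = v_{2} + v_{7}  so sig = (2;(1,1))
  P={2,4}:  v_{2} + v_{4} = 2·v_{7}  so sig = (2;(2))
  P={3,6}:  v_{3} + v_{6} = 2·v_{5}  so sig = (2;(2))
  P={6,7}:  v_{6} + v_{7} = 2·v_{2}  so sig = (2;(2))

so the primitive-relation signature multiset is
{ (2;()) ×2,  (2;(1)) ×8,  (2;(1,1)),  (2;(2)) ×3 }


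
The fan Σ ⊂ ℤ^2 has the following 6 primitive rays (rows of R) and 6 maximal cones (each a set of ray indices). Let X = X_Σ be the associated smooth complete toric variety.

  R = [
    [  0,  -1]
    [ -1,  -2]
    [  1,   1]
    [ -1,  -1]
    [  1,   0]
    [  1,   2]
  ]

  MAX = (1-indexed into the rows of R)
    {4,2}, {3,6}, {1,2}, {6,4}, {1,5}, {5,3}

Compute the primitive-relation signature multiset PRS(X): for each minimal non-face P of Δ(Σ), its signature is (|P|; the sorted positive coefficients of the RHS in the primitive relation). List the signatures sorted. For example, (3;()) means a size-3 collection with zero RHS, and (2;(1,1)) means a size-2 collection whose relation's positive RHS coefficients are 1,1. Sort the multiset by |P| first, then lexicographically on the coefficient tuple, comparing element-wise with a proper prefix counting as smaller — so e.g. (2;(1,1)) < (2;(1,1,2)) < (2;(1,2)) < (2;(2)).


9 minimal non-faces of Δ(Σ) (on 6 rays):

  P = {2,6}:  v_{2} + v_{6} = 0  ⇒ sig = (2;())
  P = {3,4}:  v_{3} + v_{4} = 0  ⇒ sig = (2;())
  P = {1,3}:  v_{1} + v_{3} = v_{5}  ⇒ sig = (2;(1))
  P = {1,4}:  v_{1} + v_{4} = v_{2}  ⇒ sig = (2;(1))
  P = {1,6}:  v_{1} + v_{6} = v_{3}  ⇒ sig = (2;(1))
  P = {2,3}:  v_{2} + v_{3} = v_{1}  ⇒ sig = (2;(1))
  P = {4,5}:  v_{4} + v_{5} = v_{1}  ⇒ sig = (2;(1))
  P = {2,5}:  v_{2} + v_{5} = 2·v_{1}  ⇒ sig = (2;(2))
  P = {5,6}:  v_{5} + v_{6} = 2·v_{3}  ⇒ sig = (2;(2))

Hence PRS(X_Σ) =
    (2;())
    (2;())
    (2;(1))
    (2;(1))
    (2;(1))
    (2;(1))
    (2;(1))
    (2;(2))
    (2;(2))


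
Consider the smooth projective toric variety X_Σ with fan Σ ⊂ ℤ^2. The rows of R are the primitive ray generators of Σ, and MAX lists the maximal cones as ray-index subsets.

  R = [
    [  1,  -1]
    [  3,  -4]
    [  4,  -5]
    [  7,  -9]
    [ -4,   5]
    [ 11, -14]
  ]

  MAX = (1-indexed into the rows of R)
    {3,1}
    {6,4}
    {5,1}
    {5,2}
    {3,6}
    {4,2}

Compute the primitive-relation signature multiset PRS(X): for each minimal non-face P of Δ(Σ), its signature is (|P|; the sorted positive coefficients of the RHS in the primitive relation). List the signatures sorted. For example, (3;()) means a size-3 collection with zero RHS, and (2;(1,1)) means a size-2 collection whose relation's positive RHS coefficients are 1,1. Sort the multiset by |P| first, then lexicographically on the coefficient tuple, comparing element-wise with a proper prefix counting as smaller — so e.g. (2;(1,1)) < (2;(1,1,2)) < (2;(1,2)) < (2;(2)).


Δ(Σ) — 6 vertices, 9 min non-faces:

  P = {3,5}:  v_{3} + v_{5} = 0  so sig = (2;())
  P = {1,2}:  v_{1} + v_{2} = v_{3}  so sig = (2;(1))
  P = {2,3}:  v_{2} + v_{3} = v_{4}  so sig = (2;(1))
  P = {3,4}:  v_{3} + v_{4} = v_{6}  so sig = (2;(1))
  P = {4,5}:  v_{4} + v_{5} = v_{2}  so sig = (2;(1))
  P = {5,6}:  v_{5} + v_{6} = v_{4}  so sig = (2;(1))
  P = {1,4}:  v_{1} + v_{4} = 2·v_{3}  so sig = (2;(2))
  P = {2,6}:  v_{2} + v_{6} = 2·v_{4}  so sig = (2;(2))
  P = {1,6}:  v_{1} + v_{6} = 3·v_{3}  so sig = (2;(3))

Hence PRS(X_Σ) =
[(2;()), (2;(1)), (2;(1)), (2;(1)), (2;(1)), (2;(1)), (2;(2)), (2;(2)), (2;(3))]


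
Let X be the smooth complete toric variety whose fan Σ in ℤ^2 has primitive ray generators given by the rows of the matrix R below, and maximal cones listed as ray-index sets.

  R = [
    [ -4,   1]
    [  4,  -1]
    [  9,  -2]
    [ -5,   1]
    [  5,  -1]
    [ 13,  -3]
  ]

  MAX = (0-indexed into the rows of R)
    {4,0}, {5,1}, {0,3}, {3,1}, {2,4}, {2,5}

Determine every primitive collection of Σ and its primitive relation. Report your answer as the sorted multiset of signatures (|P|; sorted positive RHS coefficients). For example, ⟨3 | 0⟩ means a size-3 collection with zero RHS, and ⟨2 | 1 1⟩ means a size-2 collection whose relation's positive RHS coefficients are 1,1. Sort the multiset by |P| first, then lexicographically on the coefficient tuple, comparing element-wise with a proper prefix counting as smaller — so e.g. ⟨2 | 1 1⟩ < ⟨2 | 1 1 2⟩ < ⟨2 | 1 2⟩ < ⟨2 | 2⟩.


9 collections generate NE(X_Σ); each relation:

  P={0,1}:  v_{0} + v_{1} = 0 — sig = ⟨2 | 0⟩
  P={3,4}:  v_{3} + v_{4} = 0 — sig = ⟨2 | 0⟩
  P={0,2}:  v_{0} + v_{2} = v_{4} — sig = ⟨2 | 1⟩
  P={0,5}:  v_{0} + v_{5} = v_{2} — sig = ⟨2 | 1⟩
  P={1,2}:  v_{1} + v_{2} = v_{5} — sig = ⟨2 | 1⟩
  P={1,4}:  v_{1} + v_{4} = v_{2} — sig = ⟨2 | 1⟩
  P={2,3}:  v_{2} + v_{3} = v_{1} — sig = ⟨2 | 1⟩
  P={3,5}:  v_{3} + v_{5} = 2·v_{1} — sig = ⟨2 | 2⟩
  P={4,5}:  v_{4} + v_{5} = 2·v_{2} — sig = ⟨2 | 2⟩

Sorted signature multiset PRS(X):
[⟨2 | 0⟩, ⟨2 | 0⟩, ⟨2 | 1⟩, ⟨2 | 1⟩, ⟨2 | 1⟩, ⟨2 | 1⟩, ⟨2 | 1⟩, ⟨2 | 2⟩, ⟨2 | 2⟩]


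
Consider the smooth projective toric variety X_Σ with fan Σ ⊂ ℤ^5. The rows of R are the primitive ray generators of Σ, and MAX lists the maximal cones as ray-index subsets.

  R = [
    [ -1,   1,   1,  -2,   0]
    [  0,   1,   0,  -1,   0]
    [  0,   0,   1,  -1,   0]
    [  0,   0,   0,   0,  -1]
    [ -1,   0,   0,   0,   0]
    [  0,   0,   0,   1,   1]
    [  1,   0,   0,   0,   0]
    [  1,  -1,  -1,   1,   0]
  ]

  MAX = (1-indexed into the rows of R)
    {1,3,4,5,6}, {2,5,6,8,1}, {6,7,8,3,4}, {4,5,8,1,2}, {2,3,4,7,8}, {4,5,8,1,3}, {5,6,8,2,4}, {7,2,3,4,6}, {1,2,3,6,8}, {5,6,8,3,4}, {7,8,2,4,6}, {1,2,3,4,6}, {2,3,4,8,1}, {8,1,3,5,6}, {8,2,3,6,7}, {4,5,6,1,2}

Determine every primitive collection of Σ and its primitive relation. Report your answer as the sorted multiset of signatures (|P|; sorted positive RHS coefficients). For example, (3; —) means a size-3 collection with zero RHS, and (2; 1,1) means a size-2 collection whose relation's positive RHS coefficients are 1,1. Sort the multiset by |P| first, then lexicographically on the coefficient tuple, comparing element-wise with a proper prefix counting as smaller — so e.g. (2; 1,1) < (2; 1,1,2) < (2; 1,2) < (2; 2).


5 minimal non-faces of Δ(Σ) (on 8 rays):

  {5,7}:  v_{5} + v_{7} = 0  ⇒ sig = (2; —)
  {1,7}:  v_{1} + v_{7} = v_{2} + v_{3}  ⇒ sig = (2; 1,1)
  {2,3,5}:  v_{2} + v_{3} + v_{5} = v_{1}  ⇒ sig = (3; 1)
  {1,4,6,8}:  v_{1} + v_{4} + v_{6} + v_{8} = 0  ⇒ sig = (4; —)
  {2,3,4,6,8}:  v_{2} + v_{3} + v_{4} + v_{6} + v_{8} = v_{7}  ⇒ sig = (5; 1)

Sorted signature multiset PRS(X):
    (2; —)
    (2; 1,1)
    (3; 1)
    (4; —)
    (5; 1)


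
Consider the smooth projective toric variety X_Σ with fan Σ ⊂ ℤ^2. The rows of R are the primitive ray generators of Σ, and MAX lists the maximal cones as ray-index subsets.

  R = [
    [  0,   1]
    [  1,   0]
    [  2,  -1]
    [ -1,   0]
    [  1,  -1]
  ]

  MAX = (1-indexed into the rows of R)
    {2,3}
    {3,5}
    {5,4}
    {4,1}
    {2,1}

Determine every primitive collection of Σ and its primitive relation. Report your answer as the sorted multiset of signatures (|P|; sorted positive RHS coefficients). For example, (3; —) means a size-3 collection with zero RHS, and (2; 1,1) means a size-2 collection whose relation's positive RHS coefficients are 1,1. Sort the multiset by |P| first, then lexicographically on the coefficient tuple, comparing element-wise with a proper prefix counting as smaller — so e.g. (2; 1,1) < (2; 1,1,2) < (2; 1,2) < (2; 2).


Primitive collections (5):

  {2,4}:  v_{2} + v_{4} = 0 ; sig = (2; —)
  {1,5}:  v_{1} + v_{5} = v_{2} ; sig = (2; 1)
  {2,5}:  v_{2} + v_{5} = v_{3} ; sig = (2; 1)
  {3,4}:  v_{3} + v_{4} = v_{5} ; sig = (2; 1)
  {1,3}:  v_{1} + v_{3} = 2·v_{2} ; sig = (2; 2)

Signatures (|P|; sorted positive RHS coefficients), sorted:
    (2; —)
    (2; 1)
    (2; 1)
    (2; 1)
    (2; 2)


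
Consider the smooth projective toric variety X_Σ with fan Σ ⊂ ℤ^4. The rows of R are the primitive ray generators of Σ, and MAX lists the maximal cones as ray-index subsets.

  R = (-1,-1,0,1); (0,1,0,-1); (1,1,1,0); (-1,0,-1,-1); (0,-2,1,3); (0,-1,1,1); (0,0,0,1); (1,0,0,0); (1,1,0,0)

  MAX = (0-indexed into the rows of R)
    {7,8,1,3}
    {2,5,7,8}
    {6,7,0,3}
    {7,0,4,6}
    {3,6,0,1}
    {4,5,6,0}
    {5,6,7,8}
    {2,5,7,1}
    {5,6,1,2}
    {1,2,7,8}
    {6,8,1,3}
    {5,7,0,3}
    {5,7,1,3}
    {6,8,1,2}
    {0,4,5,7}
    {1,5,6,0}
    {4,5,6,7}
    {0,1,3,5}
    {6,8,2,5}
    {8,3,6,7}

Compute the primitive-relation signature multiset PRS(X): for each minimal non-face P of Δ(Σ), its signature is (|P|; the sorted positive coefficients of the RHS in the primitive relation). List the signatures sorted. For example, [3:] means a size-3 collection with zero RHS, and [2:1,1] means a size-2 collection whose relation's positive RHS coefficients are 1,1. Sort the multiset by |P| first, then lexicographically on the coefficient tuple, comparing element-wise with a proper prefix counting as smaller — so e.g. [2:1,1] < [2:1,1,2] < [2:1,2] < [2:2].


Σ has 14 primitive collections:

  P = {0,8}:  v_{0} + v_{8} = v_{6}  ⇒ sig = [2:1]
  P = {2,3}:  v_{2} + v_{3} = v_{1}  ⇒ sig = [2:1]
  P = {1,4}:  v_{1} + v_{4} = v_{5} + v_{6}  ⇒ sig = [2:1,1]
  P = {0,2}:  v_{0} + v_{2} = v_{1} + v_{5} + v_{6}  ⇒ sig = [2:1,1,1]
  P = {2,4}:  v_{2} + v_{4} = 2·v_{5} + v_{6} + v_{8}  ⇒ sig = [2:1,1,2]
  P = {4,8}:  v_{4} + v_{8} = v_{5} + 2·v_{6} + v_{7}  ⇒ sig = [2:1,1,2]
  P = {3,4}:  v_{3} + v_{4} = 2·v_{0} + v_{7}  ⇒ sig = [2:1,2]
  P = {0,1,7}:  v_{0} + v_{1} + v_{7} = 0  ⇒ sig = [3:]
  P = {3,5,8}:  v_{3} + v_{5} + v_{8} = 0  ⇒ sig = [3:]
  P = {1,5,8}:  v_{1} + v_{5} + v_{8} = v_{2}  ⇒ sig = [3:1]
  P = {1,6,7}:  v_{1} + v_{6} + v_{7} = v_{8}  ⇒ sig = [3:1]
  P = {3,5,6}:  v_{3} + v_{5} + v_{6} = v_{0}  ⇒ sig = [3:1]
  P = {2,6,7}:  v_{2} + v_{6} + v_{7} = v_{5} + 2·v_{8}  ⇒ sig = [3:1,2]
  P = {0,5,6,7}:  v_{0} + v_{5} + v_{6} + v_{7} = v_{4}  ⇒ sig = [4:1]

Sorted signature multiset PRS(X):
{ [2:1] ×2,  [2:1,1],  [2:1,1,1],  [2:1,1,2] ×2,  [2:1,2],  [3:] ×2,  [3:1] ×3,  [3:1,2],  [4:1] }


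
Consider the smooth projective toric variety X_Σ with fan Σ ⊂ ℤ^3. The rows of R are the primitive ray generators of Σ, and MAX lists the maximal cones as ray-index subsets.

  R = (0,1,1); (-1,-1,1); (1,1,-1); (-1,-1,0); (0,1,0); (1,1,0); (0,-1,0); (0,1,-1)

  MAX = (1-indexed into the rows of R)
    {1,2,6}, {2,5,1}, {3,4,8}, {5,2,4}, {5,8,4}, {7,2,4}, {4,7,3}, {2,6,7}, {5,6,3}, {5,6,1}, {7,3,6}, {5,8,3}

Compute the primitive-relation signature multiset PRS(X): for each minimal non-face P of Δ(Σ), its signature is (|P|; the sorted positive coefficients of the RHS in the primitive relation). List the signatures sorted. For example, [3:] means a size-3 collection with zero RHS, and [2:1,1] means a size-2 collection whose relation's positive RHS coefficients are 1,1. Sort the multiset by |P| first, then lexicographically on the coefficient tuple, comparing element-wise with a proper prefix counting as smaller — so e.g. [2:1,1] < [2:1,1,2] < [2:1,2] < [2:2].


Minimal non-faces — 12 found among 8 rays, 12 max cones:

  • {2,3}:  v_{2} + v_{3} = 0  ⟹  sig = [2:]
  • {4,6}:  v_{4} + v_{6} = 0  ⟹  sig = [2:]
  • {5,7}:  v_{5} + v_{7} = 0  ⟹  sig = [2:]
  • {1,3}:  v_{1} + v_{3} = v_{5} + v_{6}  ⟹  sig = [2:1,1]
  • {1,4}:  v_{1} + v_{4} = v_{2} + v_{5}  ⟹  sig = [2:1,1]
  • {1,7}:  v_{1} + v_{7} = v_{2} + v_{6}  ⟹  sig = [2:1,1]
  • {2,8}:  v_{2} + v_{8} = v_{4} + v_{5}  ⟹  sig = [2:1,1]
  • {6,8}:  v_{6} + v_{8} = v_{3} + v_{5}  ⟹  sig = [2:1,1]
  • {7,8}:  v_{7} + v_{8} = v_{3} + v_{4}  ⟹  sig = [2:1,1]
  • {1,8}:  v_{1} + v_{8} = 2·v_{5}  ⟹  sig = [2:2]
  • {2,5,6}:  v_{2} + v_{5} + v_{6} = v_{1}  ⟹  sig = [3:1]
  • {3,4,5}:  v_{3} + v_{4} + v_{5} = v_{8}  ⟹  sig = [3:1]

Signatures (|P|; sorted positive RHS coefficients), sorted:
    [2:]
    [2:]
    [2:]
    [2:1,1]
    [2:1,1]
    [2:1,1]
    [2:1,1]
    [2:1,1]
    [2:1,1]
    [2:2]
    [3:1]
    [3:1]


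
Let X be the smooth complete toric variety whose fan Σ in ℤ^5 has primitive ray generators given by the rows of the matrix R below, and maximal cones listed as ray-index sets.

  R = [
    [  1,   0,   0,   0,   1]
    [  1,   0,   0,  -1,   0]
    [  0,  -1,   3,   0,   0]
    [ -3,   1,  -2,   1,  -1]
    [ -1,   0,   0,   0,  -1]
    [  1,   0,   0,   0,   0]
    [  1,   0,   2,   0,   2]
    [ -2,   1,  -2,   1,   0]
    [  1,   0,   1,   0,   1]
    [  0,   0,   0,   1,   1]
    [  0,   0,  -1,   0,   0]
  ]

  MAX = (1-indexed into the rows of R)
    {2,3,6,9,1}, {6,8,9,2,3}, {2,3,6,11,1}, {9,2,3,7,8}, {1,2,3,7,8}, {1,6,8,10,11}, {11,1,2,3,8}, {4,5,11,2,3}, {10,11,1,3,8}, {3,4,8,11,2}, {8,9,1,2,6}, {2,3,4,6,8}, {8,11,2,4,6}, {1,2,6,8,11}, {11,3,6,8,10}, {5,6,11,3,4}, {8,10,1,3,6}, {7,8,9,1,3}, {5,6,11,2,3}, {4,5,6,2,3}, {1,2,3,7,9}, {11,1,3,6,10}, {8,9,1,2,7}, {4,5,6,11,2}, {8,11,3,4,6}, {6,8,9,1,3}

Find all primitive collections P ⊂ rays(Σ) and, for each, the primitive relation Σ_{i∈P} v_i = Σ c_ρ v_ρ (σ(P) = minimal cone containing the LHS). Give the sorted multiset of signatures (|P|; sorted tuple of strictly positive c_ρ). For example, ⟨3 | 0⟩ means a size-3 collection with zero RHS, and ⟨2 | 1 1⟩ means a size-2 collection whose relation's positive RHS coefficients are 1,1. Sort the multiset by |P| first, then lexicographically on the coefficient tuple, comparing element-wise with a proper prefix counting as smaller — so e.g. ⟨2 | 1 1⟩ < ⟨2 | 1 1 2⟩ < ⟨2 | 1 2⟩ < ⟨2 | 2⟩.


20 minimal non-faces of Δ(Σ) (on 11 rays):

  P={1,5}:  v_{1} + v_{5} = 0  ⇒ sig = ⟨2 | 0⟩
  P={1,4}:  v_{1} + v_{4} = v_{8}  ⇒ sig = ⟨2 | 1⟩
  P={2,10}:  v_{2} + v_{10} = v_{1}  ⇒ sig = ⟨2 | 1⟩
  P={5,8}:  v_{5} + v_{8} = v_{4}  ⇒ sig = ⟨2 | 1⟩
  P={9,11}:  v_{9} + v_{11} = v_{1}  ⇒ sig = ⟨2 | 1⟩
  P={5,7}:  v_{5} + v_{7} = v_{2} + v_{3} + v_{8} + v_{9}  ⇒ sig = ⟨2 | 1 1 1 1⟩
  P={5,9}:  v_{5} + v_{9} = v_{2} + v_{3} + v_{6} + v_{8}  ⇒ sig = ⟨2 | 1 1 1 1⟩
  P={5,10}:  v_{5} + v_{10} = v_{3} + v_{6} + v_{8} + v_{11}  ⇒ sig = ⟨2 | 1 1 1 1⟩
  P={4,7}:  v_{4} + v_{7} = v_{2} + v_{3} + 2·v_{8} + v_{9}  ⇒ sig = ⟨2 | 1 1 1 2⟩
  P={4,9}:  v_{4} + v_{9} = v_{2} + v_{3} + v_{6} + 2·v_{8}  ⇒ sig = ⟨2 | 1 1 1 2⟩
  P={4,10}:  v_{4} + v_{10} = v_{3} + v_{6} + 2·v_{8} + v_{11}  ⇒ sig = ⟨2 | 1 1 1 2⟩
  P={7,10}:  v_{7} + v_{10} = 2·v_{1} + v_{3} + v_{8} + v_{9}  ⇒ sig = ⟨2 | 1 1 1 2⟩
  P={7,11}:  v_{7} + v_{11} = 2·v_{1} + v_{2} + v_{3} + v_{8}  ⇒ sig = ⟨2 | 1 1 1 2⟩
  P={9,10}:  v_{9} + v_{10} = 2·v_{1} + v_{3} + v_{6} + v_{8}  ⇒ sig = ⟨2 | 1 1 1 2⟩
  P={6,7}:  v_{6} + v_{7} = 2·v_{9}  ⇒ sig = ⟨2 | 2⟩
  P={2,3,6,8,11}:  v_{2} + v_{3} + v_{6} + v_{8} + v_{11} = 0  ⇒ sig = ⟨5 | 0⟩
  P={1,2,3,6,8}:  v_{1} + v_{2} + v_{3} + v_{6} + v_{8} = v_{9}  ⇒ sig = ⟨5 | 1⟩
  P={1,2,3,8,9}:  v_{1} + v_{2} + v_{3} + v_{8} + v_{9} = v_{7}  ⇒ sig = ⟨5 | 1⟩
  P={1,3,6,8,11}:  v_{1} + v_{3} + v_{6} + v_{8} + v_{11} = v_{10}  ⇒ sig = ⟨5 | 1⟩
  P={2,3,4,6,11}:  v_{2} + v_{3} + v_{4} + v_{6} + v_{11} = v_{5}  ⇒ sig = ⟨5 | 1⟩

so the primitive-relation signature multiset is
[⟨2 | 0⟩, ⟨2 | 1⟩, ⟨2 | 1⟩, ⟨2 | 1⟩, ⟨2 | 1⟩, ⟨2 | 1 1 1 1⟩, ⟨2 | 1 1 1 1⟩, ⟨2 | 1 1 1 1⟩, ⟨2 | 1 1 1 2⟩, ⟨2 | 1 1 1 2⟩, ⟨2 | 1 1 1 2⟩, ⟨2 | 1 1 1 2⟩, ⟨2 | 1 1 1 2⟩, ⟨2 | 1 1 1 2⟩, ⟨2 | 2⟩, ⟨5 | 0⟩, ⟨5 | 1⟩, ⟨5 | 1⟩, ⟨5 | 1⟩, ⟨5 | 1⟩]


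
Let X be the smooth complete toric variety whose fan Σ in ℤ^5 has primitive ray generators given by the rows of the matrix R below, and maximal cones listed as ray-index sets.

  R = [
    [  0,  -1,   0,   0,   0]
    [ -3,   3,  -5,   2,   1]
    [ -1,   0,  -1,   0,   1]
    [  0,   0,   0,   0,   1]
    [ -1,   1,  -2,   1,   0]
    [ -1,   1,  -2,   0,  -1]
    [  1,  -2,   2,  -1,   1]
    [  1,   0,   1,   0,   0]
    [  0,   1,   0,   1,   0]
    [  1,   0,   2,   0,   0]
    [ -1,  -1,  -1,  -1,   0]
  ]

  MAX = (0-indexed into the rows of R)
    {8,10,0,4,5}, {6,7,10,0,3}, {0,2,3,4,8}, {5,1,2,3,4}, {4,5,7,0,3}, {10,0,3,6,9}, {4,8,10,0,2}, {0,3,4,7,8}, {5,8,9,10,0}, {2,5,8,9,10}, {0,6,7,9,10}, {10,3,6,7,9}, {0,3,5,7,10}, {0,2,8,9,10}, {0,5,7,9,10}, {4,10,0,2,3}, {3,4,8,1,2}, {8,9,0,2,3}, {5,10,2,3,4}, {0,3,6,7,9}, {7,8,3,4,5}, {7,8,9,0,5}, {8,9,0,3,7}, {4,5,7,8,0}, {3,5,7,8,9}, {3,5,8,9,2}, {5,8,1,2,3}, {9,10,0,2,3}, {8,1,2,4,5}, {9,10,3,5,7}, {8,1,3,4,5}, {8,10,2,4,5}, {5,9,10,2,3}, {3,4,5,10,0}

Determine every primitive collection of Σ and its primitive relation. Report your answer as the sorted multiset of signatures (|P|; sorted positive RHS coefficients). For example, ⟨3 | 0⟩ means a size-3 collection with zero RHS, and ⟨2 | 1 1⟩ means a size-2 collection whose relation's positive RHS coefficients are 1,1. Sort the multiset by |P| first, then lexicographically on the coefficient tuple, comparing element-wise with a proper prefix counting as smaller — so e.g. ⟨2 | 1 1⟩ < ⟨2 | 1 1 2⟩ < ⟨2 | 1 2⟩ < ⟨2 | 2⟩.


19 collections generate NE(X_Σ); each relation:

  • {2,7}:  v_{2} + v_{7} = v_{3} — sig = ⟨2 | 1⟩
  • {4,9}:  v_{4} + v_{9} = v_{8} — sig = ⟨2 | 1⟩
  • {4,6}:  v_{4} + v_{6} = v_{0} + v_{3} — sig = ⟨2 | 1 1⟩
  • {5,6}:  v_{5} + v_{6} = v_{7} + v_{10} — sig = ⟨2 | 1 1⟩
  • {1,6}:  v_{1} + v_{6} = v_{2} + v_{3} + v_{4} — sig = ⟨2 | 1 1 1⟩
  • {6,8}:  v_{6} + v_{8} = v_{0} + v_{3} + v_{9} — sig = ⟨2 | 1 1 1⟩
  • {1,7}:  v_{1} + v_{7} = 2·v_{3} + v_{4} + v_{5} + v_{8} — sig = ⟨2 | 1 1 1 2⟩
  • {1,9}:  v_{1} + v_{9} = v_{2} + v_{3} + v_{5} + 2·v_{8} — sig = ⟨2 | 1 1 1 2⟩
  • {2,6}:  v_{2} + v_{6} = v_{0} + 2·v_{3} + v_{9} + v_{10} — sig = ⟨2 | 1 1 1 2⟩
  • {1,10}:  v_{1} + v_{10} = 2·v_{2} + v_{4} + v_{5} — sig = ⟨2 | 1 1 2⟩
  • {0,1}:  v_{0} + v_{1} = v_{2} + 2·v_{4} — sig = ⟨2 | 1 2⟩
  • {7,8,10}:  v_{7} + v_{8} + v_{10} = 0 — sig = ⟨3 | 0⟩
  • {3,8,10}:  v_{3} + v_{8} + v_{10} = v_{2} — sig = ⟨3 | 1⟩
  • {0,2,5}:  v_{0} + v_{2} + v_{5} = v_{4} + v_{10} — sig = ⟨3 | 1 1⟩
  • {4,7,10}:  v_{4} + v_{7} + v_{10} = v_{0} + v_{3} + v_{5} — sig = ⟨3 | 1 1 1⟩
  • {0,3,5,9}:  v_{0} + v_{3} + v_{5} + v_{9} = 0 — sig = ⟨4 | 0⟩
  • {0,3,5,8}:  v_{0} + v_{3} + v_{5} + v_{8} = v_{4} — sig = ⟨4 | 1⟩
  • {0,3,7,9,10}:  v_{0} + v_{3} + v_{7} + v_{9} + v_{10} = v_{6} — sig = ⟨5 | 1⟩
  • {2,3,4,5,8}:  v_{2} + v_{3} + v_{4} + v_{5} + v_{8} = v_{1} — sig = ⟨5 | 1⟩

Hence PRS(X_Σ) =
    |P|=2: 11 collections, coeffs (1), (1), (1,1), (1,1), (1,1,1), (1,1,1), (1,1,1,2), (1,1,1,2), (1,1,1,2), (1,1,2), (1,2)
    |P|=3: 4 collections, coeffs (), (1), (1,1), (1,1,1)
    |P|=4: 2 collections, coeffs (), (1)
    |P|=5: 2 collections, coeffs (1), (1)


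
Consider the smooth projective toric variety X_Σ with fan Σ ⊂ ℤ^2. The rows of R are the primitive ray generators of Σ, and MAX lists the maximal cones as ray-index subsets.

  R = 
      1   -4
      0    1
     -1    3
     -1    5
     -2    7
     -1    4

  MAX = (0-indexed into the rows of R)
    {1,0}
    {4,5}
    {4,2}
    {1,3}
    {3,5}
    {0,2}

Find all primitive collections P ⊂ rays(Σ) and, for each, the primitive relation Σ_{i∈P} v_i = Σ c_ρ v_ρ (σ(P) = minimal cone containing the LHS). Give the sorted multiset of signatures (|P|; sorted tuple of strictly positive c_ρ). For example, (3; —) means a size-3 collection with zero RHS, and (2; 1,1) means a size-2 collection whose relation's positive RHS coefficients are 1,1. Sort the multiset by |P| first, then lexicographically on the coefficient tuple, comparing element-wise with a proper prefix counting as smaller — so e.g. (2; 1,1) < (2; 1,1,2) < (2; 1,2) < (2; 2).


9 minimal non-faces of Δ(Σ) (on 6 rays):

  {0,5}:  v_{0} + v_{5} = 0 — sig = (2; —)
  {0,3}:  v_{0} + v_{3} = v_{1} — sig = (2; 1)
  {0,4}:  v_{0} + v_{4} = v_{2} — sig = (2; 1)
  {1,2}:  v_{1} + v_{2} = v_{5} — sig = (2; 1)
  {1,5}:  v_{1} + v_{5} = v_{3} — sig = (2; 1)
  {2,5}:  v_{2} + v_{5} = v_{4} — sig = (2; 1)
  {1,4}:  v_{1} + v_{4} = 2·v_{5} — sig = (2; 2)
  {2,3}:  v_{2} + v_{3} = 2·v_{5} — sig = (2; 2)
  {3,4}:  v_{3} + v_{4} = 3·v_{5} — sig = (2; 3)

so the primitive-relation signature multiset is
    |P|=2: 9 collections, coeffs (), (1), (1), (1), (1), (1), (2), (2), (3)


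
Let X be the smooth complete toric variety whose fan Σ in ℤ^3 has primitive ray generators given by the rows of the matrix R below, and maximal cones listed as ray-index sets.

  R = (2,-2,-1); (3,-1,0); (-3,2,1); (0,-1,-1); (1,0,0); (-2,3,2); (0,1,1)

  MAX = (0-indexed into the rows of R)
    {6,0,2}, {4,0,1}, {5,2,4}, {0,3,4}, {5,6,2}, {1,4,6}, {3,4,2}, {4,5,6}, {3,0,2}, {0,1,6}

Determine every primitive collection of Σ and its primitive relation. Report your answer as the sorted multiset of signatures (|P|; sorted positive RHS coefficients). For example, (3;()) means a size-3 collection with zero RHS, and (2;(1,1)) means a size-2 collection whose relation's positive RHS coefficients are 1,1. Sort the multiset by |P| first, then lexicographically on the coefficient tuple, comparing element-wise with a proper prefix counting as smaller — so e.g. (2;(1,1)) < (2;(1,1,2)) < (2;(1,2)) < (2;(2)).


|primitive collections| = 9. Relations:

  P={3,6}:  v_{3} + v_{6} = 0 ; sig = (2;())
  P={0,5}:  v_{0} + v_{5} = v_{6} ; sig = (2;(1))
  P={1,2}:  v_{1} + v_{2} = v_{6} ; sig = (2;(1))
  P={1,3}:  v_{1} + v_{3} = v_{0} + v_{4} ; sig = (2;(1,1))
  P={3,5}:  v_{3} + v_{5} = v_{2} + v_{4} ; sig = (2;(1,1))
  P={1,5}:  v_{1} + v_{5} = v_{4} + 2·v_{6} ; sig = (2;(1,2))
  P={0,2,4}:  v_{0} + v_{2} + v_{4} = 0 ; sig = (3;())
  P={0,4,6}:  v_{0} + v_{4} + v_{6} = v_{1} ; sig = (3;(1))
  P={2,4,6}:  v_{2} + v_{4} + v_{6} = v_{5} ; sig = (3;(1))

so the primitive-relation signature multiset is
{ (2;()),  (2;(1)) ×2,  (2;(1,1)) ×2,  (2;(1,2)),  (3;()),  (3;(1)) ×2 }


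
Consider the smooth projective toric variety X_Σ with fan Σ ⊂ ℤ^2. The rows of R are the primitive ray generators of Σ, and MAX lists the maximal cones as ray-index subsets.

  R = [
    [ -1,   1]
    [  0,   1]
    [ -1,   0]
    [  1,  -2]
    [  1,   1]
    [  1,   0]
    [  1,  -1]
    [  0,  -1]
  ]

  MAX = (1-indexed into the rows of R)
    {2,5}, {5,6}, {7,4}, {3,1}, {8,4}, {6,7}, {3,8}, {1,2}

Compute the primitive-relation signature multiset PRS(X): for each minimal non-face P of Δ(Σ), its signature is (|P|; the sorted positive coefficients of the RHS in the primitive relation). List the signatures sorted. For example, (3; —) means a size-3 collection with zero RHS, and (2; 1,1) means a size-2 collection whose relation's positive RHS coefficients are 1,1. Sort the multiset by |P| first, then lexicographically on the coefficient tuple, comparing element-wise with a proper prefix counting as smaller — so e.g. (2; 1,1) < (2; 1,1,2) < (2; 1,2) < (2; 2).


Σ has 20 primitive collections:

  P = {1,7}:  v_{1} + v_{7} = 0  ⇒ sig = (2; —)
  P = {2,8}:  v_{2} + v_{8} = 0  ⇒ sig = (2; —)
  P = {3,6}:  v_{3} + v_{6} = 0  ⇒ sig = (2; —)
  P = {1,4}:  v_{1} + v_{4} = v_{8}  ⇒ sig = (2; 1)
  P = {1,6}:  v_{1} + v_{6} = v_{2}  ⇒ sig = (2; 1)
  P = {1,8}:  v_{1} + v_{8} = v_{3}  ⇒ sig = (2; 1)
  P = {2,3}:  v_{2} + v_{3} = v_{1}  ⇒ sig = (2; 1)
  P = {2,4}:  v_{2} + v_{4} = v_{7}  ⇒ sig = (2; 1)
  P = {2,6}:  v_{2} + v_{6} = v_{5}  ⇒ sig = (2; 1)
  P = {2,7}:  v_{2} + v_{7} = v_{6}  ⇒ sig = (2; 1)
  P = {3,5}:  v_{3} + v_{5} = v_{2}  ⇒ sig = (2; 1)
  P = {3,7}:  v_{3} + v_{7} = v_{8}  ⇒ sig = (2; 1)
  P = {5,8}:  v_{5} + v_{8} = v_{6}  ⇒ sig = (2; 1)
  P = {6,8}:  v_{6} + v_{8} = v_{7}  ⇒ sig = (2; 1)
  P = {7,8}:  v_{7} + v_{8} = v_{4}  ⇒ sig = (2; 1)
  P = {4,5}:  v_{4} + v_{5} = v_{6} + v_{7}  ⇒ sig = (2; 1,1)
  P = {1,5}:  v_{1} + v_{5} = 2·v_{2}  ⇒ sig = (2; 2)
  P = {3,4}:  v_{3} + v_{4} = 2·v_{8}  ⇒ sig = (2; 2)
  P = {4,6}:  v_{4} + v_{6} = 2·v_{7}  ⇒ sig = (2; 2)
  P = {5,7}:  v_{5} + v_{7} = 2·v_{6}  ⇒ sig = (2; 2)

Hence PRS(X_Σ) =
    |P|=2: 20 collections, coeffs (), (), (), (1), (1), (1), (1), (1), (1), (1), (1), (1), (1), (1), (1), (1,1), (2), (2), (2), (2)


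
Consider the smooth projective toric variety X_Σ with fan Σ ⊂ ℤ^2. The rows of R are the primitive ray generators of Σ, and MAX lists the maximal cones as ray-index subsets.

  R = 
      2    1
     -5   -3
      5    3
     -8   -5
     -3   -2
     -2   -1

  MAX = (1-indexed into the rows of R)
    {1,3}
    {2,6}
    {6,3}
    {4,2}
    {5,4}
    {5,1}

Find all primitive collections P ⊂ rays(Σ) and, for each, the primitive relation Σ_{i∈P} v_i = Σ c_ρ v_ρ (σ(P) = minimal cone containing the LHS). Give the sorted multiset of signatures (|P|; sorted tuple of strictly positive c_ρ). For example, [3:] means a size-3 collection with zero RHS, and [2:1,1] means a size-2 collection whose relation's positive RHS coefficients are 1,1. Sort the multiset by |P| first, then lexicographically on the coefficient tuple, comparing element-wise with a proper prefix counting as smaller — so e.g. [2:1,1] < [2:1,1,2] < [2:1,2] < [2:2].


9 collections generate NE(X_Σ); each relation:

  • {1,6}:  v_{1} + v_{6} = 0 ; sig = [2:]
  • {2,3}:  v_{2} + v_{3} = 0 ; sig = [2:]
  • {1,2}:  v_{1} + v_{2} = v_{5} ; sig = [2:1]
  • {2,5}:  v_{2} + v_{5} = v_{4} ; sig = [2:1]
  • {3,4}:  v_{3} + v_{4} = v_{5} ; sig = [2:1]
  • {3,5}:  v_{3} + v_{5} = v_{1} ; sig = [2:1]
  • {5,6}:  v_{5} + v_{6} = v_{2} ; sig = [2:1]
  • {1,4}:  v_{1} + v_{4} = 2·v_{5} ; sig = [2:2]
  • {4,6}:  v_{4} + v_{6} = 2·v_{2} ; sig = [2:2]

Hence PRS(X_Σ) =
{ [2:] ×2,  [2:1] ×5,  [2:2] ×2 }
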